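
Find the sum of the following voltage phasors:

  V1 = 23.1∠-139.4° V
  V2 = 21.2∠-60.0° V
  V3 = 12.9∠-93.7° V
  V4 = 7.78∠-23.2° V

Step 1 — Convert each phasor to rectangular form:
  V1 = 23.1·(cos(-139.4°) + j·sin(-139.4°)) = -17.54 - j15.03 V
  V2 = 21.2·(cos(-60.0°) + j·sin(-60.0°)) = 10.6 - j18.36 V
  V3 = 12.9·(cos(-93.7°) + j·sin(-93.7°)) = -0.8325 - j12.87 V
  V4 = 7.78·(cos(-23.2°) + j·sin(-23.2°)) = 7.151 - j3.065 V
Step 2 — Sum components: V_total = -0.6208 - j49.33 V.
Step 3 — Convert to polar: |V_total| = 49.33 V, ∠V_total = -90.7°.

V_total = 49.33∠-90.7° V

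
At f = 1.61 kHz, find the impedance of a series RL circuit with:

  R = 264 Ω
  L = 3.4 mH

Step 1 — Angular frequency: ω = 2π·f = 2π·1610 = 1.012e+04 rad/s.
Step 2 — Component impedances:
  R: Z = R = 264 Ω
  L: Z = jωL = j·1.012e+04·0.0034 = 0 + j34.39 Ω
Step 3 — Series combination: Z_total = R + L = 264 + j34.39 Ω = 266.2∠7.4° Ω.

Z = 264 + j34.39 Ω = 266.2∠7.4° Ω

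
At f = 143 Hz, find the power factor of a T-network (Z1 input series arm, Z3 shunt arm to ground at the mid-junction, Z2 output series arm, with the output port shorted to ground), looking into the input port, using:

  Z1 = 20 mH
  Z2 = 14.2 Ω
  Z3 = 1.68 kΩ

Step 1 — Angular frequency: ω = 2π·f = 2π·143 = 898.5 rad/s.
Step 2 — Component impedances:
  Z1: Z = jωL = j·898.5·0.02 = 0 + j17.97 Ω
  Z2: Z = R = 14.2 Ω
  Z3: Z = R = 1680 Ω
Step 3 — With the output port shorted to ground, the output series arm Z2 runs from the junction to ground; the shunt arm Z3 also runs from the junction to ground. They appear in parallel: Z3 || Z2 = 14.08 Ω.
Step 4 — Series with input arm Z1: Z_in = Z1 + (Z3 || Z2) = 14.08 + j17.97 Ω = 22.83∠51.9° Ω.
Step 5 — Power factor: PF = cos(φ) = Re(Z)/|Z| = 14.081/22.83 = 0.6168.
Step 6 — Type: Im(Z) = 17.97 ⇒ lagging (phase φ = 51.9°).

PF = 0.6168 (lagging, φ = 51.9°)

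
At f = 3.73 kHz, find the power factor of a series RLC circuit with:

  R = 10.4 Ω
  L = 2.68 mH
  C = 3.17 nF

Step 1 — Angular frequency: ω = 2π·f = 2π·3730 = 2.344e+04 rad/s.
Step 2 — Component impedances:
  R: Z = R = 10.4 Ω
  L: Z = jωL = j·2.344e+04·0.00268 = 0 + j62.81 Ω
  C: Z = 1/(jωC) = -j/(ω·C) = 0 - j1.346e+04 Ω
Step 3 — Series combination: Z_total = R + L + C = 10.4 - j1.34e+04 Ω = 1.34e+04∠-90.0° Ω.
Step 4 — Power factor: PF = cos(φ) = Re(Z)/|Z| = 10.4/13397 = 0.0007763.
Step 5 — Type: Im(Z) = -1.34e+04 ⇒ leading (phase φ = -90.0°).

PF = 0.0007763 (leading, φ = -90.0°)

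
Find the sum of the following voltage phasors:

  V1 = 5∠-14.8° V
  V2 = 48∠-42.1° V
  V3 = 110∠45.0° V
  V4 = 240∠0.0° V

Step 1 — Convert each phasor to rectangular form:
  V1 = 5·(cos(-14.8°) + j·sin(-14.8°)) = 4.834 - j1.277 V
  V2 = 48·(cos(-42.1°) + j·sin(-42.1°)) = 35.61 - j32.18 V
  V3 = 110·(cos(45.0°) + j·sin(45.0°)) = 77.78 + j77.78 V
  V4 = 240·(cos(0.0°) + j·sin(0.0°)) = 240 V
Step 2 — Sum components: V_total = 358.2 + j44.32 V.
Step 3 — Convert to polar: |V_total| = 361 V, ∠V_total = 7.1°.

V_total = 361∠7.1° V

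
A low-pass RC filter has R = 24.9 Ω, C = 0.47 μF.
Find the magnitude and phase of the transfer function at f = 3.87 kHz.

Step 1 — Angular frequency: ω = 2π·3870 = 2.432e+04 rad/s.
Step 2 — Transfer function: H(jω) = 1/(1 + jωRC).
Step 3 — Denominator: 1 + jωRC = 1 + j·2.432e+04·24.9·4.7e-07 = 1 + j0.2846.
Step 4 — H = 0.9251 - j0.2633.
Step 5 — Magnitude: |H| = 0.9618 (-0.3 dB); phase: φ = -15.9°.

|H| = 0.9618 (-0.3 dB), φ = -15.9°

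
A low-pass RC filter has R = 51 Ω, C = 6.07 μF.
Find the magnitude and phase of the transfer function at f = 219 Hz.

Step 1 — Angular frequency: ω = 2π·219 = 1376 rad/s.
Step 2 — Transfer function: H(jω) = 1/(1 + jωRC).
Step 3 — Denominator: 1 + jωRC = 1 + j·1376·51·6.07e-06 = 1 + j0.426.
Step 4 — H = 0.8464 - j0.3606.
Step 5 — Magnitude: |H| = 0.92 (-0.7 dB); phase: φ = -23.1°.

|H| = 0.92 (-0.7 dB), φ = -23.1°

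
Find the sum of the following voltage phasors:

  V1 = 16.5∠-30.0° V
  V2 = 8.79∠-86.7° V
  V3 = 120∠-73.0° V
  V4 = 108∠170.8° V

Step 1 — Convert each phasor to rectangular form:
  V1 = 16.5·(cos(-30.0°) + j·sin(-30.0°)) = 14.29 - j8.25 V
  V2 = 8.79·(cos(-86.7°) + j·sin(-86.7°)) = 0.506 - j8.775 V
  V3 = 120·(cos(-73.0°) + j·sin(-73.0°)) = 35.08 - j114.8 V
  V4 = 108·(cos(170.8°) + j·sin(170.8°)) = -106.6 + j17.27 V
Step 2 — Sum components: V_total = -56.73 - j114.5 V.
Step 3 — Convert to polar: |V_total| = 127.8 V, ∠V_total = -116.4°.

V_total = 127.8∠-116.4° V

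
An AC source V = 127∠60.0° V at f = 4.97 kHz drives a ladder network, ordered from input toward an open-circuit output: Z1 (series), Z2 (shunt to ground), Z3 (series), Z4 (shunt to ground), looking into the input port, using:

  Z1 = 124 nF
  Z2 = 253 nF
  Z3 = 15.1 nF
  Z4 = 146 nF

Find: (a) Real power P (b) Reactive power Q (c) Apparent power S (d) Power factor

Step 1 — Angular frequency: ω = 2π·f = 2π·4970 = 3.123e+04 rad/s.
Step 2 — Component impedances:
  Z1: Z = 1/(jωC) = -j/(ω·C) = 0 - j258.3 Ω
  Z2: Z = 1/(jωC) = -j/(ω·C) = 0 - j126.6 Ω
  Z3: Z = 1/(jωC) = -j/(ω·C) = 0 - j2121 Ω
  Z4: Z = 1/(jωC) = -j/(ω·C) = 0 - j219.3 Ω
Step 3 — Ladder network (open output): work backward from the far end, alternating series and parallel combinations. Z_in = 0 - j378.3 Ω = 378.3∠-90.0° Ω.
Step 4 — Source phasor: V = 127∠60.0° V = 63.5 + j110 V.
Step 5 — Current: I = V / Z = -0.2907 + j0.1678 A = 0.3357∠150.0° A.
Step 6 — Complex power: S = V·I* = 0 - j42.63 VA.
Step 7 — Real power: P = Re(S) = 0 W.
Step 8 — Reactive power: Q = Im(S) = -42.63 VAR.
Step 9 — Apparent power: |S| = 42.63 VA.
Step 10 — Power factor: PF = P/|S| = 0 (leading).

(a) P = 0 W  (b) Q = -42.63 VAR  (c) S = 42.63 VA  (d) PF = 0 (leading)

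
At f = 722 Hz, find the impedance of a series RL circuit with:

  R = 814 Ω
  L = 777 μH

Step 1 — Angular frequency: ω = 2π·f = 2π·722 = 4536 rad/s.
Step 2 — Component impedances:
  R: Z = R = 814 Ω
  L: Z = jωL = j·4536·0.000777 = 0 + j3.525 Ω
Step 3 — Series combination: Z_total = R + L = 814 + j3.525 Ω = 814∠0.2° Ω.

Z = 814 + j3.525 Ω = 814∠0.2° Ω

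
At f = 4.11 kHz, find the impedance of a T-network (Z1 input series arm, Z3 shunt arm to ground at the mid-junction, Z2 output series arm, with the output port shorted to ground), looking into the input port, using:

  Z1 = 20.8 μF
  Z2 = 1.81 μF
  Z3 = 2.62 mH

Step 1 — Angular frequency: ω = 2π·f = 2π·4110 = 2.582e+04 rad/s.
Step 2 — Component impedances:
  Z1: Z = 1/(jωC) = -j/(ω·C) = 0 - j1.862 Ω
  Z2: Z = 1/(jωC) = -j/(ω·C) = 0 - j21.39 Ω
  Z3: Z = jωL = j·2.582e+04·0.00262 = 0 + j67.66 Ω
Step 3 — With the output port shorted to ground, the output series arm Z2 runs from the junction to ground; the shunt arm Z3 also runs from the junction to ground. They appear in parallel: Z3 || Z2 = 0 - j31.29 Ω.
Step 4 — Series with input arm Z1: Z_in = Z1 + (Z3 || Z2) = 0 - j33.15 Ω = 33.15∠-90.0° Ω.

Z = 0 - j33.15 Ω = 33.15∠-90.0° Ω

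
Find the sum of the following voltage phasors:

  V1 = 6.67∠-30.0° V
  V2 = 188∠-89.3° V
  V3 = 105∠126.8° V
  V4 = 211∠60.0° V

Step 1 — Convert each phasor to rectangular form:
  V1 = 6.67·(cos(-30.0°) + j·sin(-30.0°)) = 5.776 - j3.335 V
  V2 = 188·(cos(-89.3°) + j·sin(-89.3°)) = 2.297 - j188 V
  V3 = 105·(cos(126.8°) + j·sin(126.8°)) = -62.9 + j84.08 V
  V4 = 211·(cos(60.0°) + j·sin(60.0°)) = 105.5 + j182.7 V
Step 2 — Sum components: V_total = 50.68 + j75.49 V.
Step 3 — Convert to polar: |V_total| = 90.92 V, ∠V_total = 56.1°.

V_total = 90.92∠56.1° V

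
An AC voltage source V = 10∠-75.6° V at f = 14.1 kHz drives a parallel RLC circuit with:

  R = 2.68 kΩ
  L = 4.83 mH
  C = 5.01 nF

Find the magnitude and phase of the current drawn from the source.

Step 1 — Angular frequency: ω = 2π·f = 2π·1.41e+04 = 8.859e+04 rad/s.
Step 2 — Component impedances:
  R: Z = R = 2680 Ω
  L: Z = jωL = j·8.859e+04·0.00483 = 0 + j427.9 Ω
  C: Z = 1/(jωC) = -j/(ω·C) = 0 - j2253 Ω
Step 3 — Parallel combination: 1/Z_total = 1/R + 1/L + 1/C; Z_total = 100.2 + j508.5 Ω = 518.3∠78.8° Ω.
Step 4 — Source phasor: V = 10∠-75.6° V = 2.487 - j9.686 V.
Step 5 — Ohm's law: I = V / Z_total = (2.487 - j9.686) / (100.2 + j508.5) = -0.01741 - j0.008322 A.
Step 6 — Convert to polar: |I| = 0.0193 A, ∠I = -154.4°.

I = 0.0193∠-154.4° A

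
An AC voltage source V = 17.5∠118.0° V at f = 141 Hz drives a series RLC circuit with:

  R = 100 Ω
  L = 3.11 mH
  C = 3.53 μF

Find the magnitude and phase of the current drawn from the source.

Step 1 — Angular frequency: ω = 2π·f = 2π·141 = 885.9 rad/s.
Step 2 — Component impedances:
  R: Z = R = 100 Ω
  L: Z = jωL = j·885.9·0.00311 = 0 + j2.755 Ω
  C: Z = 1/(jωC) = -j/(ω·C) = 0 - j319.8 Ω
Step 3 — Series combination: Z_total = R + L + C = 100 - j317 Ω = 332.4∠-72.5° Ω.
Step 4 — Source phasor: V = 17.5∠118.0° V = -8.216 + j15.45 V.
Step 5 — Ohm's law: I = V / Z_total = (-8.216 + j15.45) / (100 - j317) = -0.05177 - j0.009587 A.
Step 6 — Convert to polar: |I| = 0.05265 A, ∠I = -169.5°.

I = 0.05265∠-169.5° A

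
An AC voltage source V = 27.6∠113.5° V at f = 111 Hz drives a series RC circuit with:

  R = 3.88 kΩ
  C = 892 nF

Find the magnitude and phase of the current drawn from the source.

Step 1 — Angular frequency: ω = 2π·f = 2π·111 = 697.4 rad/s.
Step 2 — Component impedances:
  R: Z = R = 3880 Ω
  C: Z = 1/(jωC) = -j/(ω·C) = 0 - j1607 Ω
Step 3 — Series combination: Z_total = R + C = 3880 - j1607 Ω = 4200∠-22.5° Ω.
Step 4 — Source phasor: V = 27.6∠113.5° V = -11.01 + j25.31 V.
Step 5 — Ohm's law: I = V / Z_total = (-11.01 + j25.31) / (3880 - j1607) = -0.004728 + j0.004565 A.
Step 6 — Convert to polar: |I| = 0.006572 A, ∠I = 136.0°.

I = 0.006572∠136.0° A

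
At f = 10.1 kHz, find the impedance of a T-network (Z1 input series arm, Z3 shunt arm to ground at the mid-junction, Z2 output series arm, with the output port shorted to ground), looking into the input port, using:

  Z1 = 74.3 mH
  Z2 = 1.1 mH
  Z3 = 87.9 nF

Step 1 — Angular frequency: ω = 2π·f = 2π·1.01e+04 = 6.346e+04 rad/s.
Step 2 — Component impedances:
  Z1: Z = jωL = j·6.346e+04·0.0743 = 0 + j4715 Ω
  Z2: Z = jωL = j·6.346e+04·0.0011 = 0 + j69.81 Ω
  Z3: Z = 1/(jωC) = -j/(ω·C) = 0 - j179.3 Ω
Step 3 — With the output port shorted to ground, the output series arm Z2 runs from the junction to ground; the shunt arm Z3 also runs from the junction to ground. They appear in parallel: Z3 || Z2 = 0 + j114.3 Ω.
Step 4 — Series with input arm Z1: Z_in = Z1 + (Z3 || Z2) = 0 + j4829 Ω = 4829∠90.0° Ω.

Z = 0 + j4829 Ω = 4829∠90.0° Ω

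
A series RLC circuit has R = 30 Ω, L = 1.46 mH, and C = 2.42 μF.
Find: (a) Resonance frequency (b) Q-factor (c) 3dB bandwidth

Step 1 — Resonance: ω₀ = 1/√(LC) = 1/√(0.00146·2.42e-06) = 1.682e+04 rad/s.
Step 2 — f₀ = ω₀/(2π) = 2678 Hz.
Step 3 — Series Q: Q = ω₀L/R = 1.682e+04·0.00146/30 = 0.8187.
Step 4 — Bandwidth: Δω = ω₀/Q = 2.055e+04 rad/s; BW = Δω/(2π) = 3270 Hz.

(a) f₀ = 2678 Hz  (b) Q = 0.8187  (c) BW = 3270 Hz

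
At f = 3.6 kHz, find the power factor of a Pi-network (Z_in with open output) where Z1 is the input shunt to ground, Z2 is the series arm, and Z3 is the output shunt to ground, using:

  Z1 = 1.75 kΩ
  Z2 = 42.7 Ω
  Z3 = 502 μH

Step 1 — Angular frequency: ω = 2π·f = 2π·3600 = 2.262e+04 rad/s.
Step 2 — Component impedances:
  Z1: Z = R = 1750 Ω
  Z2: Z = R = 42.7 Ω
  Z3: Z = jωL = j·2.262e+04·0.000502 = 0 + j11.35 Ω
Step 3 — With open output, the series arm Z2 and the output shunt Z3 appear in series to ground: Z2 + Z3 = 42.7 + j11.35 Ω.
Step 4 — Parallel with input shunt Z1: Z_in = Z1 || (Z2 + Z3) = 41.75 + j10.82 Ω = 43.13∠14.5° Ω.
Step 5 — Power factor: PF = cos(φ) = Re(Z)/|Z| = 41.75/43.13 = 0.968.
Step 6 — Type: Im(Z) = 10.82 ⇒ lagging (phase φ = 14.5°).

PF = 0.968 (lagging, φ = 14.5°)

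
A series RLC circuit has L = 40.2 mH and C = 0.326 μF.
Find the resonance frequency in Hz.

Step 1 — Resonance condition Im(Z)=0 gives ω₀ = 1/√(LC).
Step 2 — ω₀ = 1/√(0.0402·3.26e-07) = 8735 rad/s.
Step 3 — f₀ = ω₀/(2π) = 1390 Hz.

f₀ = 1390 Hz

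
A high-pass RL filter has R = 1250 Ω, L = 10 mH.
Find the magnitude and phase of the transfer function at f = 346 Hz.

Step 1 — Angular frequency: ω = 2π·346 = 2174 rad/s.
Step 2 — Transfer function: H(jω) = jωL/(R + jωL).
Step 3 — Numerator jωL = j·21.74; denominator R + jωL = 1250 + j21.74.
Step 4 — H = 0.0003024 + j0.01739.
Step 5 — Magnitude: |H| = 0.01739 (-35.2 dB); phase: φ = 89.0°.

|H| = 0.01739 (-35.2 dB), φ = 89.0°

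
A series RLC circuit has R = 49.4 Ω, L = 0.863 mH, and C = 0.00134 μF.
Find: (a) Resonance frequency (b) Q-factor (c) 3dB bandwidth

Step 1 — Resonance: ω₀ = 1/√(LC) = 1/√(0.000863·1.34e-09) = 9.299e+05 rad/s.
Step 2 — f₀ = ω₀/(2π) = 1.48e+05 Hz.
Step 3 — Series Q: Q = ω₀L/R = 9.299e+05·0.000863/49.4 = 16.25.
Step 4 — Bandwidth: Δω = ω₀/Q = 5.724e+04 rad/s; BW = Δω/(2π) = 9110 Hz.

(a) f₀ = 1.48e+05 Hz  (b) Q = 16.25  (c) BW = 9110 Hz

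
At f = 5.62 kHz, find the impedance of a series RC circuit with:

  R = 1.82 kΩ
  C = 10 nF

Step 1 — Angular frequency: ω = 2π·f = 2π·5620 = 3.531e+04 rad/s.
Step 2 — Component impedances:
  R: Z = R = 1820 Ω
  C: Z = 1/(jωC) = -j/(ω·C) = 0 - j2832 Ω
Step 3 — Series combination: Z_total = R + C = 1820 - j2832 Ω = 3366∠-57.3° Ω.

Z = 1820 - j2832 Ω = 3366∠-57.3° Ω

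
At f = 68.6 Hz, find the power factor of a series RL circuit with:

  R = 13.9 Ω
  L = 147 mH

Step 1 — Angular frequency: ω = 2π·f = 2π·68.6 = 431 rad/s.
Step 2 — Component impedances:
  R: Z = R = 13.9 Ω
  L: Z = jωL = j·431·0.147 = 0 + j63.36 Ω
Step 3 — Series combination: Z_total = R + L = 13.9 + j63.36 Ω = 64.87∠77.6° Ω.
Step 4 — Power factor: PF = cos(φ) = Re(Z)/|Z| = 13.9/64.87 = 0.2143.
Step 5 — Type: Im(Z) = 63.36 ⇒ lagging (phase φ = 77.6°).

PF = 0.2143 (lagging, φ = 77.6°)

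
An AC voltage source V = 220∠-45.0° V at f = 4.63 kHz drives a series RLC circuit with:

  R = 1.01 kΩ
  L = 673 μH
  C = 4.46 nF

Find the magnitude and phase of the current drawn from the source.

Step 1 — Angular frequency: ω = 2π·f = 2π·4630 = 2.909e+04 rad/s.
Step 2 — Component impedances:
  R: Z = R = 1010 Ω
  L: Z = jωL = j·2.909e+04·0.000673 = 0 + j19.58 Ω
  C: Z = 1/(jωC) = -j/(ω·C) = 0 - j7707 Ω
Step 3 — Series combination: Z_total = R + L + C = 1010 - j7688 Ω = 7754∠-82.5° Ω.
Step 4 — Source phasor: V = 220∠-45.0° V = 155.6 - j155.6 V.
Step 5 — Ohm's law: I = V / Z_total = (155.6 - j155.6) / (1010 - j7688) = 0.02251 + j0.01728 A.
Step 6 — Convert to polar: |I| = 0.02837 A, ∠I = 37.5°.

I = 0.02837∠37.5° A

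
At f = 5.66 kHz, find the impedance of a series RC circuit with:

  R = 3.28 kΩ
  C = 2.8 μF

Step 1 — Angular frequency: ω = 2π·f = 2π·5660 = 3.556e+04 rad/s.
Step 2 — Component impedances:
  R: Z = R = 3280 Ω
  C: Z = 1/(jωC) = -j/(ω·C) = 0 - j10.04 Ω
Step 3 — Series combination: Z_total = R + C = 3280 - j10.04 Ω = 3280∠-0.2° Ω.

Z = 3280 - j10.04 Ω = 3280∠-0.2° Ω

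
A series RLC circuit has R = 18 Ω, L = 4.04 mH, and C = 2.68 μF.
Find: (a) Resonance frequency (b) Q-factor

Step 1 — Resonance condition Im(Z)=0 gives ω₀ = 1/√(LC).
Step 2 — ω₀ = 1/√(0.00404·2.68e-06) = 9610 rad/s.
Step 3 — f₀ = ω₀/(2π) = 1530 Hz.
Step 4 — Series Q: Q = ω₀L/R = 9610·0.00404/18 = 2.157.

(a) f₀ = 1530 Hz  (b) Q = 2.157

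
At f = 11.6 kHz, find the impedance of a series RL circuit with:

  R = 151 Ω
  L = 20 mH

Step 1 — Angular frequency: ω = 2π·f = 2π·1.16e+04 = 7.288e+04 rad/s.
Step 2 — Component impedances:
  R: Z = R = 151 Ω
  L: Z = jωL = j·7.288e+04·0.02 = 0 + j1458 Ω
Step 3 — Series combination: Z_total = R + L = 151 + j1458 Ω = 1465∠84.1° Ω.

Z = 151 + j1458 Ω = 1465∠84.1° Ω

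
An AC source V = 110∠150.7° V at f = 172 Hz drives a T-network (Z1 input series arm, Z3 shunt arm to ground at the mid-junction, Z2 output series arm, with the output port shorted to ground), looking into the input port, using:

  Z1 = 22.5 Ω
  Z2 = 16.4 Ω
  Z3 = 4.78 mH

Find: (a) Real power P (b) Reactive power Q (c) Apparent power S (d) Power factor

Step 1 — Angular frequency: ω = 2π·f = 2π·172 = 1081 rad/s.
Step 2 — Component impedances:
  Z1: Z = R = 22.5 Ω
  Z2: Z = R = 16.4 Ω
  Z3: Z = jωL = j·1081·0.00478 = 0 + j5.166 Ω
Step 3 — With the output port shorted to ground, the output series arm Z2 runs from the junction to ground; the shunt arm Z3 also runs from the junction to ground. They appear in parallel: Z3 || Z2 = 1.48 + j4.7 Ω.
Step 4 — Series with input arm Z1: Z_in = Z1 + (Z3 || Z2) = 23.98 + j4.7 Ω = 24.44∠11.1° Ω.
Step 5 — Source phasor: V = 110∠150.7° V = -95.93 + j53.83 V.
Step 6 — Current: I = V / Z = -3.429 + j2.917 A = 4.501∠139.6° A.
Step 7 — Complex power: S = V·I* = 485.9 + j95.23 VA.
Step 8 — Real power: P = Re(S) = 485.9 W.
Step 9 — Reactive power: Q = Im(S) = 95.23 VAR.
Step 10 — Apparent power: |S| = 495.2 VA.
Step 11 — Power factor: PF = P/|S| = 0.9813 (lagging).

(a) P = 485.9 W  (b) Q = 95.23 VAR  (c) S = 495.2 VA  (d) PF = 0.9813 (lagging)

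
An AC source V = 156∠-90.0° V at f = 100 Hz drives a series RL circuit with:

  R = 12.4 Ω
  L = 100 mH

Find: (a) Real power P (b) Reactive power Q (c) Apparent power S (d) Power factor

Step 1 — Angular frequency: ω = 2π·f = 2π·100 = 628.3 rad/s.
Step 2 — Component impedances:
  R: Z = R = 12.4 Ω
  L: Z = jωL = j·628.3·0.1 = 0 + j62.83 Ω
Step 3 — Series combination: Z_total = R + L = 12.4 + j62.83 Ω = 64.04∠78.8° Ω.
Step 4 — Source phasor: V = 156∠-90.0° V = 0 - j156 V.
Step 5 — Current: I = V / Z = -2.39 - j0.4716 A = 2.436∠-168.8° A.
Step 6 — Complex power: S = V·I* = 73.57 + j372.8 VA.
Step 7 — Real power: P = Re(S) = 73.57 W.
Step 8 — Reactive power: Q = Im(S) = 372.8 VAR.
Step 9 — Apparent power: |S| = 380 VA.
Step 10 — Power factor: PF = P/|S| = 0.1936 (lagging).

(a) P = 73.57 W  (b) Q = 372.8 VAR  (c) S = 380 VA  (d) PF = 0.1936 (lagging)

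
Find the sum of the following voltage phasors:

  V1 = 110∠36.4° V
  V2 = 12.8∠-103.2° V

Step 1 — Convert each phasor to rectangular form:
  V1 = 110·(cos(36.4°) + j·sin(36.4°)) = 88.54 + j65.28 V
  V2 = 12.8·(cos(-103.2°) + j·sin(-103.2°)) = -2.923 - j12.46 V
Step 2 — Sum components: V_total = 85.62 + j52.81 V.
Step 3 — Convert to polar: |V_total| = 100.6 V, ∠V_total = 31.7°.

V_total = 100.6∠31.7° V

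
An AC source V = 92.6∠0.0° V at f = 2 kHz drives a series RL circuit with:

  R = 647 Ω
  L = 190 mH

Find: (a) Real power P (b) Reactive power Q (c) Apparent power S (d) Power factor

Step 1 — Angular frequency: ω = 2π·f = 2π·2000 = 1.257e+04 rad/s.
Step 2 — Component impedances:
  R: Z = R = 647 Ω
  L: Z = jωL = j·1.257e+04·0.19 = 0 + j2388 Ω
Step 3 — Series combination: Z_total = R + L = 647 + j2388 Ω = 2474∠74.8° Ω.
Step 4 — Source phasor: V = 92.6∠0.0° V = 92.6 V.
Step 5 — Current: I = V / Z = 0.009791 - j0.03613 A = 0.03743∠-74.8° A.
Step 6 — Complex power: S = V·I* = 0.9066 + j3.346 VA.
Step 7 — Real power: P = Re(S) = 0.9066 W.
Step 8 — Reactive power: Q = Im(S) = 3.346 VAR.
Step 9 — Apparent power: |S| = 3.466 VA.
Step 10 — Power factor: PF = P/|S| = 0.2615 (lagging).

(a) P = 0.9066 W  (b) Q = 3.346 VAR  (c) S = 3.466 VA  (d) PF = 0.2615 (lagging)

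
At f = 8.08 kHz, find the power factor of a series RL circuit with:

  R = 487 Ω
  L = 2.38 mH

Step 1 — Angular frequency: ω = 2π·f = 2π·8080 = 5.077e+04 rad/s.
Step 2 — Component impedances:
  R: Z = R = 487 Ω
  L: Z = jωL = j·5.077e+04·0.00238 = 0 + j120.8 Ω
Step 3 — Series combination: Z_total = R + L = 487 + j120.8 Ω = 501.8∠13.9° Ω.
Step 4 — Power factor: PF = cos(φ) = Re(Z)/|Z| = 487/501.77 = 0.9706.
Step 5 — Type: Im(Z) = 120.8 ⇒ lagging (phase φ = 13.9°).

PF = 0.9706 (lagging, φ = 13.9°)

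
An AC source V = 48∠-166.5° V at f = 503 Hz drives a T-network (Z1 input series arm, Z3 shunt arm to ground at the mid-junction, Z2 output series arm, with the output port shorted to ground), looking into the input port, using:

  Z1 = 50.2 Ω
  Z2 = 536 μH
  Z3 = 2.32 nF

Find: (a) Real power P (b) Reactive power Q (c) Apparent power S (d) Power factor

Step 1 — Angular frequency: ω = 2π·f = 2π·503 = 3160 rad/s.
Step 2 — Component impedances:
  Z1: Z = R = 50.2 Ω
  Z2: Z = jωL = j·3160·0.000536 = 0 + j1.694 Ω
  Z3: Z = 1/(jωC) = -j/(ω·C) = 0 - j1.364e+05 Ω
Step 3 — With the output port shorted to ground, the output series arm Z2 runs from the junction to ground; the shunt arm Z3 also runs from the junction to ground. They appear in parallel: Z3 || Z2 = 0 + j1.694 Ω.
Step 4 — Series with input arm Z1: Z_in = Z1 + (Z3 || Z2) = 50.2 + j1.694 Ω = 50.23∠1.9° Ω.
Step 5 — Source phasor: V = 48∠-166.5° V = -46.67 - j11.21 V.
Step 6 — Current: I = V / Z = -0.9362 - j0.1916 A = 0.9556∠-168.4° A.
Step 7 — Complex power: S = V·I* = 45.84 + j1.547 VA.
Step 8 — Real power: P = Re(S) = 45.84 W.
Step 9 — Reactive power: Q = Im(S) = 1.547 VAR.
Step 10 — Apparent power: |S| = 45.87 VA.
Step 11 — Power factor: PF = P/|S| = 0.9994 (lagging).

(a) P = 45.84 W  (b) Q = 1.547 VAR  (c) S = 45.87 VA  (d) PF = 0.9994 (lagging)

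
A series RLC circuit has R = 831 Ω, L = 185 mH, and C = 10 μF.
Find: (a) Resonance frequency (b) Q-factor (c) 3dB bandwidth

Step 1 — Resonance condition Im(Z)=0 gives ω₀ = 1/√(LC).
Step 2 — ω₀ = 1/√(0.185·1e-05) = 735.2 rad/s.
Step 3 — f₀ = ω₀/(2π) = 117 Hz.
Step 4 — Series Q: Q = ω₀L/R = 735.2·0.185/831 = 0.1637.
Step 5 — 3dB bandwidth: Δω = ω₀/Q = 4492 rad/s; BW = Δω/(2π) = 714.9 Hz.

(a) f₀ = 117 Hz  (b) Q = 0.1637  (c) BW = 714.9 Hz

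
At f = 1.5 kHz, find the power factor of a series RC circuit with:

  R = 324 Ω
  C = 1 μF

Step 1 — Angular frequency: ω = 2π·f = 2π·1500 = 9425 rad/s.
Step 2 — Component impedances:
  R: Z = R = 324 Ω
  C: Z = 1/(jωC) = -j/(ω·C) = 0 - j106.1 Ω
Step 3 — Series combination: Z_total = R + C = 324 - j106.1 Ω = 340.9∠-18.1° Ω.
Step 4 — Power factor: PF = cos(φ) = Re(Z)/|Z| = 324/340.93 = 0.9503.
Step 5 — Type: Im(Z) = -106.1 ⇒ leading (phase φ = -18.1°).

PF = 0.9503 (leading, φ = -18.1°)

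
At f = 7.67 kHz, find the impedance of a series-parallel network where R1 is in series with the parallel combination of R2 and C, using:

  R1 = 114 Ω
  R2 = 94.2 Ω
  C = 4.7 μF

Step 1 — Angular frequency: ω = 2π·f = 2π·7670 = 4.819e+04 rad/s.
Step 2 — Component impedances:
  R1: Z = R = 114 Ω
  R2: Z = R = 94.2 Ω
  C: Z = 1/(jωC) = -j/(ω·C) = 0 - j4.415 Ω
Step 3 — Parallel branch: R2 || C = 1/(1/R2 + 1/C) = 0.2065 - j4.405 Ω.
Step 4 — Series with R1: Z_total = R1 + (R2 || C) = 114.2 - j4.405 Ω = 114.3∠-2.2° Ω.

Z = 114.2 - j4.405 Ω = 114.3∠-2.2° Ω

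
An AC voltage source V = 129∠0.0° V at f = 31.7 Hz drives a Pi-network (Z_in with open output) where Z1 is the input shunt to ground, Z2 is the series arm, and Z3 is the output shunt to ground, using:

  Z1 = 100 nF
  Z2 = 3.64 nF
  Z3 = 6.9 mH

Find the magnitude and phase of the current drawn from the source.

Step 1 — Angular frequency: ω = 2π·f = 2π·31.7 = 199.2 rad/s.
Step 2 — Component impedances:
  Z1: Z = 1/(jωC) = -j/(ω·C) = 0 - j5.021e+04 Ω
  Z2: Z = 1/(jωC) = -j/(ω·C) = 0 - j1.379e+06 Ω
  Z3: Z = jωL = j·199.2·0.0069 = 0 + j1.374 Ω
Step 3 — With open output, the series arm Z2 and the output shunt Z3 appear in series to ground: Z2 + Z3 = 0 - j1.379e+06 Ω.
Step 4 — Parallel with input shunt Z1: Z_in = Z1 || (Z2 + Z3) = 0 - j4.844e+04 Ω = 4.844e+04∠-90.0° Ω.
Step 5 — Source phasor: V = 129∠0.0° V = 129 V.
Step 6 — Ohm's law: I = V / Z_total = (129) / (0 - j4.844e+04) = 0 + j0.002663 A.
Step 7 — Convert to polar: |I| = 0.002663 A, ∠I = 90.0°.

I = 0.002663∠90.0° A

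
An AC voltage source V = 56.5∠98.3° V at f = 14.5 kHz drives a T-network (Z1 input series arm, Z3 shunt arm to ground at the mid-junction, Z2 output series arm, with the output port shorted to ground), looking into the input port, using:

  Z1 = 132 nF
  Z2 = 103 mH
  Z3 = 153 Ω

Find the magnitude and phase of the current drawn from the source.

Step 1 — Angular frequency: ω = 2π·f = 2π·1.45e+04 = 9.111e+04 rad/s.
Step 2 — Component impedances:
  Z1: Z = 1/(jωC) = -j/(ω·C) = 0 - j83.15 Ω
  Z2: Z = jωL = j·9.111e+04·0.103 = 0 + j9384 Ω
  Z3: Z = R = 153 Ω
Step 3 — With the output port shorted to ground, the output series arm Z2 runs from the junction to ground; the shunt arm Z3 also runs from the junction to ground. They appear in parallel: Z3 || Z2 = 153 + j2.494 Ω.
Step 4 — Series with input arm Z1: Z_in = Z1 + (Z3 || Z2) = 153 - j80.66 Ω = 172.9∠-27.8° Ω.
Step 5 — Source phasor: V = 56.5∠98.3° V = -8.156 + j55.91 V.
Step 6 — Ohm's law: I = V / Z_total = (-8.156 + j55.91) / (153 - j80.66) = -0.1925 + j0.264 A.
Step 7 — Convert to polar: |I| = 0.3267 A, ∠I = 126.1°.

I = 0.3267∠126.1° A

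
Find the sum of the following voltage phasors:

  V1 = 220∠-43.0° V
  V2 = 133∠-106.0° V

Step 1 — Convert each phasor to rectangular form:
  V1 = 220·(cos(-43.0°) + j·sin(-43.0°)) = 160.9 - j150 V
  V2 = 133·(cos(-106.0°) + j·sin(-106.0°)) = -36.66 - j127.8 V
Step 2 — Sum components: V_total = 124.2 - j277.9 V.
Step 3 — Convert to polar: |V_total| = 304.4 V, ∠V_total = -65.9°.

V_total = 304.4∠-65.9° V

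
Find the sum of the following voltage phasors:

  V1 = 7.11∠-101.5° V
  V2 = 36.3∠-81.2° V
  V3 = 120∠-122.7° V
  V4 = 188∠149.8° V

Step 1 — Convert each phasor to rectangular form:
  V1 = 7.11·(cos(-101.5°) + j·sin(-101.5°)) = -1.418 - j6.967 V
  V2 = 36.3·(cos(-81.2°) + j·sin(-81.2°)) = 5.553 - j35.87 V
  V3 = 120·(cos(-122.7°) + j·sin(-122.7°)) = -64.83 - j101 V
  V4 = 188·(cos(149.8°) + j·sin(149.8°)) = -162.5 + j94.57 V
Step 2 — Sum components: V_total = -223.2 - j49.25 V.
Step 3 — Convert to polar: |V_total| = 228.5 V, ∠V_total = -167.6°.

V_total = 228.5∠-167.6° V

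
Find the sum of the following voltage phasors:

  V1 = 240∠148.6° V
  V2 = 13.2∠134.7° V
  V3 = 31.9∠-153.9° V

Step 1 — Convert each phasor to rectangular form:
  V1 = 240·(cos(148.6°) + j·sin(148.6°)) = -204.9 + j125 V
  V2 = 13.2·(cos(134.7°) + j·sin(134.7°)) = -9.285 + j9.383 V
  V3 = 31.9·(cos(-153.9°) + j·sin(-153.9°)) = -28.65 - j14.03 V
Step 2 — Sum components: V_total = -242.8 + j120.4 V.
Step 3 — Convert to polar: |V_total| = 271 V, ∠V_total = 153.6°.

V_total = 271∠153.6° V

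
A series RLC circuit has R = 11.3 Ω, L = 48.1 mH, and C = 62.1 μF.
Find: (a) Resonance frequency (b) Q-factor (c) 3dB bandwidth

Step 1 — Resonance condition Im(Z)=0 gives ω₀ = 1/√(LC).
Step 2 — ω₀ = 1/√(0.0481·6.21e-05) = 578.6 rad/s.
Step 3 — f₀ = ω₀/(2π) = 92.09 Hz.
Step 4 — Series Q: Q = ω₀L/R = 578.6·0.0481/11.3 = 2.463.
Step 5 — 3dB bandwidth: Δω = ω₀/Q = 234.9 rad/s; BW = Δω/(2π) = 37.39 Hz.

(a) f₀ = 92.09 Hz  (b) Q = 2.463  (c) BW = 37.39 Hz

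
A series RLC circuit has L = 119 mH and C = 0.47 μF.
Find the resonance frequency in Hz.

Step 1 — Resonance condition Im(Z)=0 gives ω₀ = 1/√(LC).
Step 2 — ω₀ = 1/√(0.119·4.7e-07) = 4228 rad/s.
Step 3 — f₀ = ω₀/(2π) = 673 Hz.

f₀ = 673 Hz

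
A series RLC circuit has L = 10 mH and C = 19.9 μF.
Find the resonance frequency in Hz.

Step 1 — Resonance condition Im(Z)=0 gives ω₀ = 1/√(LC).
Step 2 — ω₀ = 1/√(0.01·1.99e-05) = 2242 rad/s.
Step 3 — f₀ = ω₀/(2π) = 356.8 Hz.

f₀ = 356.8 Hz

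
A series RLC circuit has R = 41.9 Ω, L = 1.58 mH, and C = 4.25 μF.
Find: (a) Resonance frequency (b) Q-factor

Step 1 — Resonance condition Im(Z)=0 gives ω₀ = 1/√(LC).
Step 2 — ω₀ = 1/√(0.00158·4.25e-06) = 1.22e+04 rad/s.
Step 3 — f₀ = ω₀/(2π) = 1942 Hz.
Step 4 — Series Q: Q = ω₀L/R = 1.22e+04·0.00158/41.9 = 0.4602.

(a) f₀ = 1942 Hz  (b) Q = 0.4602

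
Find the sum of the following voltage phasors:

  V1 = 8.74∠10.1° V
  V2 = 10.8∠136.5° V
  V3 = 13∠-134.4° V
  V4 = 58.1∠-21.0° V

Step 1 — Convert each phasor to rectangular form:
  V1 = 8.74·(cos(10.1°) + j·sin(10.1°)) = 8.605 + j1.533 V
  V2 = 10.8·(cos(136.5°) + j·sin(136.5°)) = -7.834 + j7.434 V
  V3 = 13·(cos(-134.4°) + j·sin(-134.4°)) = -9.096 - j9.288 V
  V4 = 58.1·(cos(-21.0°) + j·sin(-21.0°)) = 54.24 - j20.82 V
Step 2 — Sum components: V_total = 45.92 - j21.14 V.
Step 3 — Convert to polar: |V_total| = 50.55 V, ∠V_total = -24.7°.

V_total = 50.55∠-24.7° V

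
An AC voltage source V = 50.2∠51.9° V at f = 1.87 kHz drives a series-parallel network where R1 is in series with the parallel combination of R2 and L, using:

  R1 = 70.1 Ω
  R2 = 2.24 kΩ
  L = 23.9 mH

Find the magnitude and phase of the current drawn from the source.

Step 1 — Angular frequency: ω = 2π·f = 2π·1870 = 1.175e+04 rad/s.
Step 2 — Component impedances:
  R1: Z = R = 70.1 Ω
  R2: Z = R = 2240 Ω
  L: Z = jωL = j·1.175e+04·0.0239 = 0 + j280.8 Ω
Step 3 — Parallel branch: R2 || L = 1/(1/R2 + 1/L) = 34.66 + j276.5 Ω.
Step 4 — Series with R1: Z_total = R1 + (R2 || L) = 104.8 + j276.5 Ω = 295.7∠69.2° Ω.
Step 5 — Source phasor: V = 50.2∠51.9° V = 30.98 + j39.5 V.
Step 6 — Ohm's law: I = V / Z_total = (30.98 + j39.5) / (104.8 + j276.5) = 0.1621 - j0.05063 A.
Step 7 — Convert to polar: |I| = 0.1698 A, ∠I = -17.3°.

I = 0.1698∠-17.3° A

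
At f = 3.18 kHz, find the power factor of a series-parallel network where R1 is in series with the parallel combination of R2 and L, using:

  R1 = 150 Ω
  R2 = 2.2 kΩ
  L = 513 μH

Step 1 — Angular frequency: ω = 2π·f = 2π·3180 = 1.998e+04 rad/s.
Step 2 — Component impedances:
  R1: Z = R = 150 Ω
  R2: Z = R = 2200 Ω
  L: Z = jωL = j·1.998e+04·0.000513 = 0 + j10.25 Ω
Step 3 — Parallel branch: R2 || L = 1/(1/R2 + 1/L) = 0.04775 + j10.25 Ω.
Step 4 — Series with R1: Z_total = R1 + (R2 || L) = 150 + j10.25 Ω = 150.4∠3.9° Ω.
Step 5 — Power factor: PF = cos(φ) = Re(Z)/|Z| = 150.05/150.4 = 0.9977.
Step 6 — Type: Im(Z) = 10.25 ⇒ lagging (phase φ = 3.9°).

PF = 0.9977 (lagging, φ = 3.9°)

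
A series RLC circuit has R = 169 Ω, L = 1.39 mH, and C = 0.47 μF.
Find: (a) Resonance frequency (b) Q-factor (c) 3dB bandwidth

Step 1 — Resonance: ω₀ = 1/√(LC) = 1/√(0.00139·4.7e-07) = 3.912e+04 rad/s.
Step 2 — f₀ = ω₀/(2π) = 6227 Hz.
Step 3 — Series Q: Q = ω₀L/R = 3.912e+04·0.00139/169 = 0.3218.
Step 4 — Bandwidth: Δω = ω₀/Q = 1.216e+05 rad/s; BW = Δω/(2π) = 1.935e+04 Hz.

(a) f₀ = 6227 Hz  (b) Q = 0.3218  (c) BW = 1.935e+04 Hz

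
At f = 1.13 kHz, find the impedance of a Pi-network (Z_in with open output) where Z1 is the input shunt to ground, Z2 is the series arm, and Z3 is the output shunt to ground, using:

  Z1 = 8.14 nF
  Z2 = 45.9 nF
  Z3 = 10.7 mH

Step 1 — Angular frequency: ω = 2π·f = 2π·1130 = 7100 rad/s.
Step 2 — Component impedances:
  Z1: Z = 1/(jωC) = -j/(ω·C) = 0 - j1.73e+04 Ω
  Z2: Z = 1/(jωC) = -j/(ω·C) = 0 - j3069 Ω
  Z3: Z = jωL = j·7100·0.0107 = 0 + j75.97 Ω
Step 3 — With open output, the series arm Z2 and the output shunt Z3 appear in series to ground: Z2 + Z3 = 0 - j2993 Ω.
Step 4 — Parallel with input shunt Z1: Z_in = Z1 || (Z2 + Z3) = 0 - j2551 Ω = 2551∠-90.0° Ω.

Z = 0 - j2551 Ω = 2551∠-90.0° Ω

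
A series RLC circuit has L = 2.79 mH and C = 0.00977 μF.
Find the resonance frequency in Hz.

Step 1 — Resonance condition Im(Z)=0 gives ω₀ = 1/√(LC).
Step 2 — ω₀ = 1/√(0.00279·9.77e-09) = 1.915e+05 rad/s.
Step 3 — f₀ = ω₀/(2π) = 3.048e+04 Hz.

f₀ = 3.048e+04 Hz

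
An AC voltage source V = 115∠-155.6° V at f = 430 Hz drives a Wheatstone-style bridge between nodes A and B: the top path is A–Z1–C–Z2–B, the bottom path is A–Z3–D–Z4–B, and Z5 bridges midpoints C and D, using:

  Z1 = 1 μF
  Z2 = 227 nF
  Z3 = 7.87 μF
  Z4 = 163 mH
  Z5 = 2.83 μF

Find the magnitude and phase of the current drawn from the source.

Step 1 — Angular frequency: ω = 2π·f = 2π·430 = 2702 rad/s.
Step 2 — Component impedances:
  Z1: Z = 1/(jωC) = -j/(ω·C) = 0 - j370.1 Ω
  Z2: Z = 1/(jωC) = -j/(ω·C) = 0 - j1631 Ω
  Z3: Z = 1/(jωC) = -j/(ω·C) = 0 - j47.03 Ω
  Z4: Z = jωL = j·2702·0.163 = 0 + j440.4 Ω
  Z5: Z = 1/(jωC) = -j/(ω·C) = 0 - j130.8 Ω
Step 3 — Bridge requires nodal analysis (the Z5 bridge couples midpoints C and D, so the two paths cannot be reduced to a simple series/parallel combination). Setting node B to ground and injecting 1 A at node A, the 3-node admittance system at A, C, D solves to V_A = Z_AB = 0 + j540.2 Ω = 540.2∠90.0° Ω.
Step 4 — Source phasor: V = 115∠-155.6° V = -104.7 - j47.51 V.
Step 5 — Ohm's law: I = V / Z_total = (-104.7 - j47.51) / (0 + j540.2) = -0.08794 + j0.1939 A.
Step 6 — Convert to polar: |I| = 0.2129 A, ∠I = 114.4°.

I = 0.2129∠114.4° A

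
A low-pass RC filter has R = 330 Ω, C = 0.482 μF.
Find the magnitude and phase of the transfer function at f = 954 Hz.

Step 1 — Angular frequency: ω = 2π·954 = 5994 rad/s.
Step 2 — Transfer function: H(jω) = 1/(1 + jωRC).
Step 3 — Denominator: 1 + jωRC = 1 + j·5994·330·4.82e-07 = 1 + j0.9534.
Step 4 — H = 0.5238 - j0.4994.
Step 5 — Magnitude: |H| = 0.7238 (-2.8 dB); phase: φ = -43.6°.

|H| = 0.7238 (-2.8 dB), φ = -43.6°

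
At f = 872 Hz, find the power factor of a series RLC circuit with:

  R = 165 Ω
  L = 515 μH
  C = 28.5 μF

Step 1 — Angular frequency: ω = 2π·f = 2π·872 = 5479 rad/s.
Step 2 — Component impedances:
  R: Z = R = 165 Ω
  L: Z = jωL = j·5479·0.000515 = 0 + j2.822 Ω
  C: Z = 1/(jωC) = -j/(ω·C) = 0 - j6.404 Ω
Step 3 — Series combination: Z_total = R + L + C = 165 - j3.582 Ω = 165∠-1.2° Ω.
Step 4 — Power factor: PF = cos(φ) = Re(Z)/|Z| = 165/165.04 = 0.9998.
Step 5 — Type: Im(Z) = -3.582 ⇒ leading (phase φ = -1.2°).

PF = 0.9998 (leading, φ = -1.2°)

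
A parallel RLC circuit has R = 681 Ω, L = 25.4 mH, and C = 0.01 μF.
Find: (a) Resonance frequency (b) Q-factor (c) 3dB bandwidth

Step 1 — Resonance: ω₀ = 1/√(LC) = 1/√(0.0254·1e-08) = 6.275e+04 rad/s.
Step 2 — f₀ = ω₀/(2π) = 9986 Hz.
Step 3 — Parallel Q: Q = R/(ω₀L) = 681/(6.275e+04·0.0254) = 0.4273.
Step 4 — Bandwidth: Δω = ω₀/Q = 1.468e+05 rad/s; BW = Δω/(2π) = 2.337e+04 Hz.

(a) f₀ = 9986 Hz  (b) Q = 0.4273  (c) BW = 2.337e+04 Hz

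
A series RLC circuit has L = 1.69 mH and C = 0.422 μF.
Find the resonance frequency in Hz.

Step 1 — Resonance condition Im(Z)=0 gives ω₀ = 1/√(LC).
Step 2 — ω₀ = 1/√(0.00169·4.22e-07) = 3.745e+04 rad/s.
Step 3 — f₀ = ω₀/(2π) = 5960 Hz.

f₀ = 5960 Hz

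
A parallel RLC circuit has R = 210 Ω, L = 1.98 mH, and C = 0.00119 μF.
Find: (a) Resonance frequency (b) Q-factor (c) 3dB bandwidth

Step 1 — Resonance: ω₀ = 1/√(LC) = 1/√(0.00198·1.19e-09) = 6.515e+05 rad/s.
Step 2 — f₀ = ω₀/(2π) = 1.037e+05 Hz.
Step 3 — Parallel Q: Q = R/(ω₀L) = 210/(6.515e+05·0.00198) = 0.1628.
Step 4 — Bandwidth: Δω = ω₀/Q = 4.002e+06 rad/s; BW = Δω/(2π) = 6.369e+05 Hz.

(a) f₀ = 1.037e+05 Hz  (b) Q = 0.1628  (c) BW = 6.369e+05 Hz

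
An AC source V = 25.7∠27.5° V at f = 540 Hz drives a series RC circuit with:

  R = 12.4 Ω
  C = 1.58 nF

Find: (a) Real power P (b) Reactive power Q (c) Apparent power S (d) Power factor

Step 1 — Angular frequency: ω = 2π·f = 2π·540 = 3393 rad/s.
Step 2 — Component impedances:
  R: Z = R = 12.4 Ω
  C: Z = 1/(jωC) = -j/(ω·C) = 0 - j1.865e+05 Ω
Step 3 — Series combination: Z_total = R + C = 12.4 - j1.865e+05 Ω = 1.865e+05∠-90.0° Ω.
Step 4 — Source phasor: V = 25.7∠27.5° V = 22.8 + j11.87 V.
Step 5 — Current: I = V / Z = -6.361e-05 + j0.0001222 A = 0.0001378∠117.5° A.
Step 6 — Complex power: S = V·I* = 2.354e-07 - j0.003541 VA.
Step 7 — Real power: P = Re(S) = 2.354e-07 W.
Step 8 — Reactive power: Q = Im(S) = -0.003541 VAR.
Step 9 — Apparent power: |S| = 0.003541 VA.
Step 10 — Power factor: PF = P/|S| = 6.647e-05 (leading).

(a) P = 2.354e-07 W  (b) Q = -0.003541 VAR  (c) S = 0.003541 VA  (d) PF = 6.647e-05 (leading)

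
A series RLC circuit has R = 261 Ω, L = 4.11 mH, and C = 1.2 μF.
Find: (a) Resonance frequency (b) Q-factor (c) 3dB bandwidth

Step 1 — Resonance condition Im(Z)=0 gives ω₀ = 1/√(LC).
Step 2 — ω₀ = 1/√(0.00411·1.2e-06) = 1.424e+04 rad/s.
Step 3 — f₀ = ω₀/(2π) = 2266 Hz.
Step 4 — Series Q: Q = ω₀L/R = 1.424e+04·0.00411/261 = 0.2242.
Step 5 — 3dB bandwidth: Δω = ω₀/Q = 6.35e+04 rad/s; BW = Δω/(2π) = 1.011e+04 Hz.

(a) f₀ = 2266 Hz  (b) Q = 0.2242  (c) BW = 1.011e+04 Hz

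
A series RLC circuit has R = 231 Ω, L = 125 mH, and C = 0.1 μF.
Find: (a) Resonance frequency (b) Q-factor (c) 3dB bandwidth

Step 1 — Resonance condition Im(Z)=0 gives ω₀ = 1/√(LC).
Step 2 — ω₀ = 1/√(0.125·1e-07) = 8944 rad/s.
Step 3 — f₀ = ω₀/(2π) = 1424 Hz.
Step 4 — Series Q: Q = ω₀L/R = 8944·0.125/231 = 4.84.
Step 5 — 3dB bandwidth: Δω = ω₀/Q = 1848 rad/s; BW = Δω/(2π) = 294.1 Hz.

(a) f₀ = 1424 Hz  (b) Q = 4.84  (c) BW = 294.1 Hz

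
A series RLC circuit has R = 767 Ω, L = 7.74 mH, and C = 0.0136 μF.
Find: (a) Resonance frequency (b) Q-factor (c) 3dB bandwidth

Step 1 — Resonance: ω₀ = 1/√(LC) = 1/√(0.00774·1.36e-08) = 9.747e+04 rad/s.
Step 2 — f₀ = ω₀/(2π) = 1.551e+04 Hz.
Step 3 — Series Q: Q = ω₀L/R = 9.747e+04·0.00774/767 = 0.9836.
Step 4 — Bandwidth: Δω = ω₀/Q = 9.91e+04 rad/s; BW = Δω/(2π) = 1.577e+04 Hz.

(a) f₀ = 1.551e+04 Hz  (b) Q = 0.9836  (c) BW = 1.577e+04 Hz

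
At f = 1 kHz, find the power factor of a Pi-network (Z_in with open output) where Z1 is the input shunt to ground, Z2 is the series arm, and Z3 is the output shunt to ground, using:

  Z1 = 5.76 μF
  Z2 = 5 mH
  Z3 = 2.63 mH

Step 1 — Angular frequency: ω = 2π·f = 2π·1000 = 6283 rad/s.
Step 2 — Component impedances:
  Z1: Z = 1/(jωC) = -j/(ω·C) = 0 - j27.63 Ω
  Z2: Z = jωL = j·6283·0.005 = 0 + j31.42 Ω
  Z3: Z = jωL = j·6283·0.00263 = 0 + j16.52 Ω
Step 3 — With open output, the series arm Z2 and the output shunt Z3 appear in series to ground: Z2 + Z3 = 0 + j47.94 Ω.
Step 4 — Parallel with input shunt Z1: Z_in = Z1 || (Z2 + Z3) = 0 - j65.22 Ω = 65.22∠-90.0° Ω.
Step 5 — Power factor: PF = cos(φ) = Re(Z)/|Z| = 0/65.22 = 0.
Step 6 — Type: Im(Z) = -65.22 ⇒ leading (phase φ = -90.0°).

PF = 0 (leading, φ = -90.0°)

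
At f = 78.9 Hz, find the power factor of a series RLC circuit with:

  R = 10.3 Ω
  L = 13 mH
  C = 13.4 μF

Step 1 — Angular frequency: ω = 2π·f = 2π·78.9 = 495.7 rad/s.
Step 2 — Component impedances:
  R: Z = R = 10.3 Ω
  L: Z = jωL = j·495.7·0.013 = 0 + j6.445 Ω
  C: Z = 1/(jωC) = -j/(ω·C) = 0 - j150.5 Ω
Step 3 — Series combination: Z_total = R + L + C = 10.3 - j144.1 Ω = 144.5∠-85.9° Ω.
Step 4 — Power factor: PF = cos(φ) = Re(Z)/|Z| = 10.3/144.46 = 0.0713.
Step 5 — Type: Im(Z) = -144.1 ⇒ leading (phase φ = -85.9°).

PF = 0.0713 (leading, φ = -85.9°)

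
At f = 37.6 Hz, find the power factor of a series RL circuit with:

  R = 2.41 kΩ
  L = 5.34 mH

Step 1 — Angular frequency: ω = 2π·f = 2π·37.6 = 236.2 rad/s.
Step 2 — Component impedances:
  R: Z = R = 2410 Ω
  L: Z = jωL = j·236.2·0.00534 = 0 + j1.262 Ω
Step 3 — Series combination: Z_total = R + L = 2410 + j1.262 Ω = 2410∠0.0° Ω.
Step 4 — Power factor: PF = cos(φ) = Re(Z)/|Z| = 2410/2410 = 1.
Step 5 — Type: Im(Z) = 1.262 ⇒ lagging (phase φ = 0.0°).

PF = 1 (lagging, φ = 0.0°)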